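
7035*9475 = 66656625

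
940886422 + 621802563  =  1562688985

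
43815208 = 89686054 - 45870846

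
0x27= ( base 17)25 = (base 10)39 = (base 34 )15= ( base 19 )21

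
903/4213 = 903/4213= 0.21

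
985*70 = 68950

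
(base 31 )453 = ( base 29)4M0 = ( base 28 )52Q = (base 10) 4002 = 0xFA2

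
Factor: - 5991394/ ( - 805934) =2995697/402967 = 37^(- 1) * 10891^( - 1)*2995697^1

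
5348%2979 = 2369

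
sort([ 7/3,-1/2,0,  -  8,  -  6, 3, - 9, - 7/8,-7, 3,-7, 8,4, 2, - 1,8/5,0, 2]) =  [ - 9, - 8, - 7, - 7, - 6, - 1, - 7/8, - 1/2, 0,  0, 8/5, 2, 2,7/3,  3, 3,  4, 8 ] 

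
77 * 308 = 23716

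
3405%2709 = 696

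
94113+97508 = 191621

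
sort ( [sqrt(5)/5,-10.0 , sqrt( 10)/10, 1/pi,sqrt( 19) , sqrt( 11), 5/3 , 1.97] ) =[ - 10.0, sqrt( 10)/10 , 1/pi, sqrt( 5)/5, 5/3,1.97, sqrt(11 ), sqrt(19) ] 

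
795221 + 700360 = 1495581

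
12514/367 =12514/367 = 34.10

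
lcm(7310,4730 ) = 80410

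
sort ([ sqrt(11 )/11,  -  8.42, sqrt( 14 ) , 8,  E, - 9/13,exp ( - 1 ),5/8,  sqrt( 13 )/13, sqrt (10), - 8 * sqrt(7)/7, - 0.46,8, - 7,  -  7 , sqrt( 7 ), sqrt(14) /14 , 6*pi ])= [ - 8.42, - 7, - 7, - 8*sqrt(7 )/7, - 9/13 , - 0.46, sqrt( 14)/14,sqrt (13)/13,sqrt(11)/11,exp( - 1),  5/8,sqrt(7 ), E,sqrt ( 10 ),sqrt(14 ),8,8,6*pi]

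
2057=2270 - 213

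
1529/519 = 1529/519 = 2.95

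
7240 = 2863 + 4377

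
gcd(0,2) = 2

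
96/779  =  96/779 = 0.12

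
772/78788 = 193/19697  =  0.01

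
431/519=431/519 = 0.83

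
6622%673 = 565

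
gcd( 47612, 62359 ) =1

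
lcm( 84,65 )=5460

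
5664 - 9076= - 3412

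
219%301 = 219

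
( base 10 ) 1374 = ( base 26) 20M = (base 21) 329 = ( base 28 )1L2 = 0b10101011110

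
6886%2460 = 1966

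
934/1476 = 467/738 = 0.63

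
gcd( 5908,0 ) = 5908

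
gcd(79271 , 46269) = 1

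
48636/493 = 98+322/493 = 98.65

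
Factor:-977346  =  -2^1*3^5 * 2011^1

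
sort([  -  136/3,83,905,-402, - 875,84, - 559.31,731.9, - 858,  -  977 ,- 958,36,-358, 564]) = [  -  977,-958,-875, - 858, - 559.31,  -  402,- 358,  -  136/3,  36,83,84,564, 731.9,905 ]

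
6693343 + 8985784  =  15679127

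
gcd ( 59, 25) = 1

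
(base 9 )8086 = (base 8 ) 13426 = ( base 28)7f2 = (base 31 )64K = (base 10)5910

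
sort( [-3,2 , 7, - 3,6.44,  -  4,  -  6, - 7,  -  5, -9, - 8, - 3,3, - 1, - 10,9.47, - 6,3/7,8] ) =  [ -10, - 9,  -  8,-7,  -  6,  -  6, - 5, - 4,  -  3, -3, - 3, - 1, 3/7,2, 3,6.44,7,  8,9.47]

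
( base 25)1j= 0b101100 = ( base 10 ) 44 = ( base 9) 48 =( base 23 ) 1L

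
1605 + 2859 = 4464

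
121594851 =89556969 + 32037882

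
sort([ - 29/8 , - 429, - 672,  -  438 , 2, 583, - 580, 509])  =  [ - 672, - 580, - 438 , - 429 , - 29/8,2,509, 583]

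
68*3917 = 266356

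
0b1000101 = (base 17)41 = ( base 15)49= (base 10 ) 69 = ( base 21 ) 36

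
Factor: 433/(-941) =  - 433^1*941^( - 1 )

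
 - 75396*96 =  - 7238016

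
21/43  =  21/43 = 0.49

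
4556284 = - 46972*(  -  97)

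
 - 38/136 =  - 19/68 =- 0.28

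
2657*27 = 71739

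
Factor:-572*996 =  - 2^4 * 3^1*11^1* 13^1*83^1=- 569712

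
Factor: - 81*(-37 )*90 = 2^1* 3^6*5^1*37^1 = 269730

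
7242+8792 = 16034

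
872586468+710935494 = 1583521962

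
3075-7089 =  - 4014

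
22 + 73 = 95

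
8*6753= 54024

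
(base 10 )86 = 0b1010110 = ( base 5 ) 321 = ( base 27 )35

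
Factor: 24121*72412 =2^2*43^1*421^1*24121^1 =1746649852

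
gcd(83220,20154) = 6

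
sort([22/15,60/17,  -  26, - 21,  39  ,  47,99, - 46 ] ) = [ - 46, - 26, - 21, 22/15,  60/17,39,47, 99]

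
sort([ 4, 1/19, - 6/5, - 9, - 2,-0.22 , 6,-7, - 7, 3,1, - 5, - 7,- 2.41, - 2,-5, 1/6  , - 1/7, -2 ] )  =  [ - 9, - 7, -7, - 7, - 5, - 5, - 2.41,  -  2,-2, - 2, - 6/5, - 0.22,-1/7,1/19,1/6,1,3,4,6]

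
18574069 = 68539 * 271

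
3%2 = 1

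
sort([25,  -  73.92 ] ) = [ - 73.92,  25] 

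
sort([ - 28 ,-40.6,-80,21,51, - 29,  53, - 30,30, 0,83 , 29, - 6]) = [ - 80,-40.6,-30,-29,  -  28,  -  6, 0,21, 29,30, 51, 53, 83 ]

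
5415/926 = 5415/926 = 5.85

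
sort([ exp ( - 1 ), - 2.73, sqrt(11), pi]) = [  -  2.73, exp(-1 ) , pi,  sqrt(11 ) ]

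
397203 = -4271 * (-93) 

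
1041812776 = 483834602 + 557978174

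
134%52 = 30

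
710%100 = 10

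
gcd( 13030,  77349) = 1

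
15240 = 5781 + 9459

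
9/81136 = 9/81136 = 0.00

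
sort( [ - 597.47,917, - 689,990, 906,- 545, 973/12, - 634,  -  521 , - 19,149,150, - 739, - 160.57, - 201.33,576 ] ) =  [ - 739,-689, - 634,-597.47, - 545,  -  521, - 201.33,-160.57, - 19,973/12,149,150, 576, 906, 917,990 ] 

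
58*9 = 522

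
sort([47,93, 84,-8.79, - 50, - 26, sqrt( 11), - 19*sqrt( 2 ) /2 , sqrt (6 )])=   [  -  50, - 26, - 19*sqrt(2) /2 ,-8.79, sqrt(6),sqrt( 11),47, 84,93]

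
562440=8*70305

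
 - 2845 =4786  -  7631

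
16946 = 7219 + 9727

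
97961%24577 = 24230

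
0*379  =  0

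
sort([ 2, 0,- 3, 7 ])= [ - 3, 0, 2, 7] 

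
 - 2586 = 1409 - 3995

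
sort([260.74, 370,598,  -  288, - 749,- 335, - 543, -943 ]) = [ - 943, - 749,  -  543,  -  335, - 288,260.74,370, 598 ]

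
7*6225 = 43575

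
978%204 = 162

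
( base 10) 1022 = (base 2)1111111110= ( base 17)392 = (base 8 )1776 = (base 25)1FM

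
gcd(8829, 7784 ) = 1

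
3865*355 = 1372075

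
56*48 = 2688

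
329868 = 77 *4284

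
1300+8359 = 9659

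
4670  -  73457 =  - 68787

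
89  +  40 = 129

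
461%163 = 135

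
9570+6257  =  15827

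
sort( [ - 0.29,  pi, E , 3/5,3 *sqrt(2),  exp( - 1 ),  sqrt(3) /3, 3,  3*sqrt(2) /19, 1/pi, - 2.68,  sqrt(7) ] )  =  [ - 2.68,  -  0.29,  3*sqrt(2) /19,1/pi,exp(-1),  sqrt(3 )/3  ,  3/5,  sqrt ( 7), E,3, pi,  3*sqrt ( 2) ]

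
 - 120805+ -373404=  - 494209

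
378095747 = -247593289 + 625689036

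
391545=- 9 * ( - 43505 ) 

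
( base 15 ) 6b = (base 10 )101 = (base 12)85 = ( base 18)5b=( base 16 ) 65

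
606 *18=10908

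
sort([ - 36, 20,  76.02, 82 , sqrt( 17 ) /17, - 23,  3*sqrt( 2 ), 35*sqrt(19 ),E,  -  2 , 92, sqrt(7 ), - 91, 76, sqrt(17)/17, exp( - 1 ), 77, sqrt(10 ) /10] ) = [ - 91, - 36, - 23,  -  2, sqrt( 17)/17 , sqrt( 17)/17,sqrt( 10)/10, exp( - 1),  sqrt( 7 ), E,3 * sqrt( 2 ), 20 , 76,76.02,77,82,92, 35*sqrt( 19)]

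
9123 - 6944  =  2179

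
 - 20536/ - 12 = 5134/3= 1711.33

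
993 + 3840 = 4833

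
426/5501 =426/5501 = 0.08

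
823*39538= 32539774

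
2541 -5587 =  - 3046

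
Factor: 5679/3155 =9/5 = 3^2*5^( - 1 ) 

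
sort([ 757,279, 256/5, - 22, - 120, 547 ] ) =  [ - 120, - 22,256/5, 279,547,  757] 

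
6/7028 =3/3514   =  0.00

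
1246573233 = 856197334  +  390375899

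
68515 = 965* 71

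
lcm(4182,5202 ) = 213282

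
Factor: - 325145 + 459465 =134320 = 2^4*5^1*23^1*73^1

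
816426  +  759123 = 1575549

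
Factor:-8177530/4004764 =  - 4088765/2002382 = -2^( - 1) * 5^1*47^1*127^1*137^1*1001191^( - 1) 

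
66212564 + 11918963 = 78131527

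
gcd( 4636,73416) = 76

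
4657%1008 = 625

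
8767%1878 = 1255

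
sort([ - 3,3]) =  [ - 3,3]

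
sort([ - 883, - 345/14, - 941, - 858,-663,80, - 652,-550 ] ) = [ - 941,-883, - 858,-663 , - 652, - 550, -345/14, 80 ] 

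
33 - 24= 9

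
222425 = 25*8897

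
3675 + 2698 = 6373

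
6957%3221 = 515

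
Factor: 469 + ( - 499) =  - 2^1*3^1*5^1 = -30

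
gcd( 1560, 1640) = 40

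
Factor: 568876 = 2^2 * 7^1*11^1 * 1847^1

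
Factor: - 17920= - 2^9*5^1*7^1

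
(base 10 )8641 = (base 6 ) 104001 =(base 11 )6546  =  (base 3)102212001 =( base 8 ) 20701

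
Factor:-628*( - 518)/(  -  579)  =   - 325304/579 = - 2^3*3^( - 1 )*7^1*37^1*157^1*193^( - 1) 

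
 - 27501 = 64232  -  91733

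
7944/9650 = 3972/4825 = 0.82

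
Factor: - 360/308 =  - 2^1 * 3^2*5^1*7^( -1)*11^(- 1 ) = -90/77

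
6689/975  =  6689/975=6.86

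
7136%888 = 32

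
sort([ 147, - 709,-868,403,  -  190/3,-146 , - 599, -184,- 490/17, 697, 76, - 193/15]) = [ - 868 , - 709, - 599, - 184 , - 146, - 190/3, - 490/17, - 193/15,76, 147, 403, 697]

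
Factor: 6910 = 2^1*5^1*691^1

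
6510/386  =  16 + 167/193= 16.87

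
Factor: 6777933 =3^1 * 31^2*2351^1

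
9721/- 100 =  - 9721/100= - 97.21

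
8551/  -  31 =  - 276 + 5/31 = - 275.84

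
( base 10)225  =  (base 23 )9I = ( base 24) 99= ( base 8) 341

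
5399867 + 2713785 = 8113652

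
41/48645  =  41/48645 = 0.00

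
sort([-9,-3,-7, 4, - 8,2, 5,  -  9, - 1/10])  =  [ - 9,-9,-8,-7,-3, - 1/10, 2,  4, 5 ] 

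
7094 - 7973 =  - 879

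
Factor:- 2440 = - 2^3* 5^1 * 61^1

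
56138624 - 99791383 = -43652759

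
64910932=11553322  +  53357610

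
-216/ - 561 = 72/187 = 0.39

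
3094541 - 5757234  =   - 2662693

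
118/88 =59/44 = 1.34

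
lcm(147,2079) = 14553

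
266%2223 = 266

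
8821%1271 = 1195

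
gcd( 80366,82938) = 2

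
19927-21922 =-1995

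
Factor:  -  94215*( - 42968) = 2^3* 3^1*5^1 *11^1*41^1* 131^1 * 571^1 = 4048230120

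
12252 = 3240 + 9012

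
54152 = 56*967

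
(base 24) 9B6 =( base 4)1111032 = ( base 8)12516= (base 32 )5AE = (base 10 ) 5454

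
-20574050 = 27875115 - 48449165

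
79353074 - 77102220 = 2250854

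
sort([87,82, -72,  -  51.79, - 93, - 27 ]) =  [  -  93, - 72, - 51.79, -27, 82 , 87] 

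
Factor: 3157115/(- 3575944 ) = - 2^( - 3)*5^1*13^1*  197^( - 1 ) *2269^( - 1)*48571^1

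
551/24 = 551/24 = 22.96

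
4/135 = 4/135 = 0.03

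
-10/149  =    -  1 + 139/149 = - 0.07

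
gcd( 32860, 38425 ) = 265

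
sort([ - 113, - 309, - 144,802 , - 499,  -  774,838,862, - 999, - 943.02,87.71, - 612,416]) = [ - 999, - 943.02, - 774, - 612, - 499, - 309, - 144, - 113,87.71,416,802, 838,862 ] 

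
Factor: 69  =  3^1*23^1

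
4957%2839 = 2118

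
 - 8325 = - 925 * 9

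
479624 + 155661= 635285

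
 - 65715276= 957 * ( - 68668)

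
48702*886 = 43149972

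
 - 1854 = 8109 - 9963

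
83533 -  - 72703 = 156236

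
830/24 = 415/12 = 34.58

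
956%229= 40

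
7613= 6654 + 959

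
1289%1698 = 1289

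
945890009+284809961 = 1230699970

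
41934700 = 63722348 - 21787648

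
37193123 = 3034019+34159104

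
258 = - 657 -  - 915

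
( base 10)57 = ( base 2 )111001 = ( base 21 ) 2f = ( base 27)23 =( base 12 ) 49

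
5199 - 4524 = 675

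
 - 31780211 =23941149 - 55721360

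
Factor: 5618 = 2^1*53^2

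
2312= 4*578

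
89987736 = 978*92012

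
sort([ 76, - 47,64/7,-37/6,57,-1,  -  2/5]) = [ - 47, - 37/6, - 1, - 2/5, 64/7,57, 76]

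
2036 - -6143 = 8179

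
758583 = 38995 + 719588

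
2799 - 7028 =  - 4229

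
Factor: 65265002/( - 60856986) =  - 3^( - 1 ) * 11^1*199^ (-1 ) * 1493^1*1987^1*50969^( - 1) = - 32632501/30428493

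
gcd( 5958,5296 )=662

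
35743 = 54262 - 18519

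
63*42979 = 2707677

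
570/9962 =285/4981 = 0.06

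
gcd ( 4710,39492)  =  6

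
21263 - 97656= -76393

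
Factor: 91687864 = 2^3 * 11460983^1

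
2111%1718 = 393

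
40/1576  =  5/197 = 0.03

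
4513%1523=1467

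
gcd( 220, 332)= 4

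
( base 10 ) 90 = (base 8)132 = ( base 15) 60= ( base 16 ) 5A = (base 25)3f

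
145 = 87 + 58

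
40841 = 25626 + 15215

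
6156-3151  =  3005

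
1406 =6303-4897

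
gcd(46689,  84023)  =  1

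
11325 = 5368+5957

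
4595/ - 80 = - 919/16 = - 57.44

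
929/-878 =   -  2 + 827/878 = - 1.06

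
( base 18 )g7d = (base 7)21343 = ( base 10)5323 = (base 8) 12313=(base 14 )1D23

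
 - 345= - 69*5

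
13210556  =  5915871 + 7294685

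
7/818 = 7/818=0.01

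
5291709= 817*6477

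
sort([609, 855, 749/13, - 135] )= [-135 , 749/13,609, 855 ]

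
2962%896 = 274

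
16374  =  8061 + 8313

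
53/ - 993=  - 1 + 940/993 = - 0.05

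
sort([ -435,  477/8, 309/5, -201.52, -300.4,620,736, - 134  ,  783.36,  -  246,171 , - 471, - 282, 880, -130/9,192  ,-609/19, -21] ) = [-471, -435 , - 300.4, - 282,- 246,-201.52, - 134,-609/19, - 21, - 130/9, 477/8,309/5  ,  171,  192,  620 , 736,783.36, 880] 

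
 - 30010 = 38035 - 68045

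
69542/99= 702 + 4/9 = 702.44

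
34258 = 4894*7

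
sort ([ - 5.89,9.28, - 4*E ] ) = [ - 4*E, - 5.89, 9.28 ] 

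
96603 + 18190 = 114793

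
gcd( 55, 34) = 1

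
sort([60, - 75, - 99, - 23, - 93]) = [ - 99,  -  93, - 75, - 23, 60 ]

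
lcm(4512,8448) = 397056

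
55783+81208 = 136991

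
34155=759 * 45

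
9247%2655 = 1282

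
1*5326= 5326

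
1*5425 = 5425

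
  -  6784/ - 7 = 6784/7 = 969.14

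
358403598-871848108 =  - 513444510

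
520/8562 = 260/4281 = 0.06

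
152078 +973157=1125235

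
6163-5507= 656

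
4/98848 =1/24712  =  0.00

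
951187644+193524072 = 1144711716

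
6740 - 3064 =3676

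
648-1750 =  - 1102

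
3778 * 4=15112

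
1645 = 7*235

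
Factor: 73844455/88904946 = 2^( - 1)*3^( - 1 )*5^1*13^( - 1 )*1139807^ ( - 1)*14768891^1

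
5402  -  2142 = 3260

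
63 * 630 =39690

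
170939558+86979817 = 257919375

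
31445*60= 1886700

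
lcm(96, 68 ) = 1632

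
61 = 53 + 8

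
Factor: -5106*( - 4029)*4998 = 2^2*3^3*7^2*17^2 * 23^1*37^1* 79^1 = 102819225852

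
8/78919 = 8/78919 = 0.00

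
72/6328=9/791  =  0.01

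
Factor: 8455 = 5^1*19^1*89^1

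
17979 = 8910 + 9069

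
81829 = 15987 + 65842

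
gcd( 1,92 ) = 1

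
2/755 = 2/755  =  0.00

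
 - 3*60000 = -180000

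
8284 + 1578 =9862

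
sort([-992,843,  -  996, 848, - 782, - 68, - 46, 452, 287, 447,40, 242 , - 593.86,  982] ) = [-996,-992,-782, - 593.86,  -  68,  -  46,40,  242, 287,447,  452, 843, 848, 982 ] 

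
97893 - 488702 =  - 390809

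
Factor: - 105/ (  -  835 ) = 3^1*7^1*167^( - 1) = 21/167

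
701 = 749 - 48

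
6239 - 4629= 1610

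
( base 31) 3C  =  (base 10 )105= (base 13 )81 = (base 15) 70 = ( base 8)151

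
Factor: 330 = 2^1*3^1*5^1*11^1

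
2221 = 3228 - 1007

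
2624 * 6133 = 16092992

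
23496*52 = 1221792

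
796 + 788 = 1584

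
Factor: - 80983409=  - 13^1*461^1*13513^1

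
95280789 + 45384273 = 140665062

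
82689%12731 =6303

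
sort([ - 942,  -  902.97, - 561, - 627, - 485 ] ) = [ - 942,  -  902.97, - 627, - 561,- 485] 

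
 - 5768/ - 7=824+0/1 = 824.00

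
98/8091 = 98/8091 = 0.01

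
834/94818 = 139/15803 = 0.01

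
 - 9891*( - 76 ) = 751716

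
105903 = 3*35301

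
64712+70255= 134967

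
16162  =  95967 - 79805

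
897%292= 21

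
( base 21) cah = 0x158F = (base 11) 4168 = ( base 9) 7512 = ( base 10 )5519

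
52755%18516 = 15723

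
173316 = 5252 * 33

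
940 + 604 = 1544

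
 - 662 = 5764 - 6426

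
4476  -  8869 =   -  4393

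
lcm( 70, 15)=210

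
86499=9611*9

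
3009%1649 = 1360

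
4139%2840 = 1299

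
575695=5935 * 97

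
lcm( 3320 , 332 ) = 3320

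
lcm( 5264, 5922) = 47376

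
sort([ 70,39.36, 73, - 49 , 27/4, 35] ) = [- 49, 27/4,  35,39.36,  70, 73]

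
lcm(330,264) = 1320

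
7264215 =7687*945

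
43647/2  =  21823  +  1/2= 21823.50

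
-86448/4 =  - 21612  =  - 21612.00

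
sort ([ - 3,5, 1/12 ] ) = [ - 3  ,  1/12, 5]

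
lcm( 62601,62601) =62601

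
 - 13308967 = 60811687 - 74120654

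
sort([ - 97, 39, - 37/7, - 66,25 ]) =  [-97,-66, - 37/7,25, 39]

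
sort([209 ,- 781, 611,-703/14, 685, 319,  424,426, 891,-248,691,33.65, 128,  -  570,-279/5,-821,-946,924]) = [ - 946,-821 , - 781, - 570, - 248, - 279/5,- 703/14, 33.65,  128,209, 319, 424,426,611,685,691,  891 , 924] 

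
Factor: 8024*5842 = 46876208 = 2^4*17^1*23^1*59^1*127^1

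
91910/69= 91910/69 = 1332.03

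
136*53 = 7208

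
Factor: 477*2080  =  2^5*3^2* 5^1*13^1*53^1 = 992160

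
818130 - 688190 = 129940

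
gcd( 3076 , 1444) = 4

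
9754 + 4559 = 14313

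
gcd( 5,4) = 1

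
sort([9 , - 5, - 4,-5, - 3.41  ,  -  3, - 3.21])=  [  -  5, - 5, - 4, - 3.41, -3.21, - 3,9 ]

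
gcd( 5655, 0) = 5655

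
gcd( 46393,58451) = 1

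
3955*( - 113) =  - 446915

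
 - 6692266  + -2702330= - 9394596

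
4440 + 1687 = 6127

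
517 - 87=430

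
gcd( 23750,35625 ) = 11875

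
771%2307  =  771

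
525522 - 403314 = 122208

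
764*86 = 65704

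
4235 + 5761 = 9996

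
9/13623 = 3/4541= 0.00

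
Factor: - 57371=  - 103^1*557^1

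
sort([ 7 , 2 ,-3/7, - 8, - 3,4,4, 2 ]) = [ - 8, - 3,  -  3/7, 2, 2, 4,4, 7 ]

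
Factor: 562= 2^1*281^1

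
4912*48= 235776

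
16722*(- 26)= -434772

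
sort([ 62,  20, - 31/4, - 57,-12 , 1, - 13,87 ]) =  [-57,  -  13, - 12, - 31/4,1 , 20, 62 , 87]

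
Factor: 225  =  3^2*5^2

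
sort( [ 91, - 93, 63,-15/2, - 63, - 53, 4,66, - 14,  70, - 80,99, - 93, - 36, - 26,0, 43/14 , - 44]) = [-93, - 93,- 80,- 63, - 53, - 44 , - 36,-26,-14, - 15/2, 0, 43/14,4, 63,66, 70, 91, 99 ]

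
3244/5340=811/1335 = 0.61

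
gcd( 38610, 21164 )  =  286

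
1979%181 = 169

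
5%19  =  5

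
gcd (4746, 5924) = 2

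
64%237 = 64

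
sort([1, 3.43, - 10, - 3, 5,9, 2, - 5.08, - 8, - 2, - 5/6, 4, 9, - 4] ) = [  -  10, - 8, - 5.08,  -  4, - 3, - 2, - 5/6,  1,  2, 3.43,4, 5, 9,9]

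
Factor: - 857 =-857^1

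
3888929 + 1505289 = 5394218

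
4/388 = 1/97 =0.01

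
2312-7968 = -5656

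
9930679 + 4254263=14184942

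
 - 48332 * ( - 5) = 241660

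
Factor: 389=389^1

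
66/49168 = 33/24584=0.00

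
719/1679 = 719/1679= 0.43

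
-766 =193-959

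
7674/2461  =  3 + 291/2461 = 3.12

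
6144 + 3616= 9760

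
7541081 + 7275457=14816538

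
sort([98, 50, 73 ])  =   [ 50  ,  73,98 ] 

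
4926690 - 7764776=-2838086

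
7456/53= 7456/53 =140.68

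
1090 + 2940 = 4030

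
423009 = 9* 47001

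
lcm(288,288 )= 288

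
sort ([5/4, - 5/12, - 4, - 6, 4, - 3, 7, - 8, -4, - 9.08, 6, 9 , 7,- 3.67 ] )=[ - 9.08, - 8,- 6, - 4, - 4, -3.67,-3, - 5/12 , 5/4, 4, 6  ,  7,7,  9]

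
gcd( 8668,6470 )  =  2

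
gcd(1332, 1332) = 1332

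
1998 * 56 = 111888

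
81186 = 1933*42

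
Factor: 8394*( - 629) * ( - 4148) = 2^3* 3^1*17^2 * 37^1*61^1*1399^1 = 21900718248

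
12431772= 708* 17559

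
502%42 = 40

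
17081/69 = 17081/69 = 247.55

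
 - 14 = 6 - 20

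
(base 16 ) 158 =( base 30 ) BE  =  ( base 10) 344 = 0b101011000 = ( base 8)530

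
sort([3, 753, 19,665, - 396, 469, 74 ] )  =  [ - 396,3,19,74, 469, 665,753 ]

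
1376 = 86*16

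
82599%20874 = 19977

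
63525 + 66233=129758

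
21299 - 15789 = 5510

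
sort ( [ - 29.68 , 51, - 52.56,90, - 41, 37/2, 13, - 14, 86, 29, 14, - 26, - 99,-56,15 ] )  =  [ - 99,-56, - 52.56, - 41, - 29.68, - 26, - 14 , 13, 14, 15, 37/2, 29, 51, 86, 90]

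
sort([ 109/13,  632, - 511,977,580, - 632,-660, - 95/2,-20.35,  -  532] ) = [ - 660, - 632,  -  532,-511, - 95/2, - 20.35,109/13,580, 632,977 ] 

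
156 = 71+85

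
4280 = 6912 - 2632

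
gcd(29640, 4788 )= 228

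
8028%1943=256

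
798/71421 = 2/179 = 0.01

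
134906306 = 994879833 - 859973527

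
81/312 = 27/104 = 0.26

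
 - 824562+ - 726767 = - 1551329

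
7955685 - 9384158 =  - 1428473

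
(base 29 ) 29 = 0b1000011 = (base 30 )27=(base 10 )67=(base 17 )3g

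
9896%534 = 284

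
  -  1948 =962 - 2910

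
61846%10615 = 8771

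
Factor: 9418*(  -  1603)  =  -2^1  *7^1 * 17^1*229^1*277^1 = -  15097054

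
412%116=64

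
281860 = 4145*68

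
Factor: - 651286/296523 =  - 2^1*3^( - 2)*47^( - 1) * 701^(-1 )* 325643^1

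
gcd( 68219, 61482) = 1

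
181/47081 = 181/47081 = 0.00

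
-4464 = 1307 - 5771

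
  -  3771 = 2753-6524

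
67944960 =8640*7864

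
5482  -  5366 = 116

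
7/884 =7/884=0.01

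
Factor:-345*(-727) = 250815 = 3^1*5^1*23^1 * 727^1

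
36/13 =36/13 = 2.77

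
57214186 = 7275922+49938264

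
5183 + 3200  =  8383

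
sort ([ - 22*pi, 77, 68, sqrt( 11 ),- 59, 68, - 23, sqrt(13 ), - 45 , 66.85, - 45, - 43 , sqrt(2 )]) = [ - 22*pi,  -  59,  -  45, - 45, - 43, - 23, sqrt( 2 ), sqrt( 11), sqrt (13) , 66.85, 68, 68, 77]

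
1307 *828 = 1082196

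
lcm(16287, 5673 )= 504897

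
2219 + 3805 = 6024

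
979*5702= 5582258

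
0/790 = 0 = 0.00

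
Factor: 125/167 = 5^3*167^( - 1 )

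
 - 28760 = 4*(-7190 ) 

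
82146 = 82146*1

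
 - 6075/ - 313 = 19 + 128/313  =  19.41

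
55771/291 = 191 + 190/291 = 191.65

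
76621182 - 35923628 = 40697554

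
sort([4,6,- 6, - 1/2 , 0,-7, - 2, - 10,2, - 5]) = [ - 10, - 7, - 6, -5, - 2,  -  1/2,0,2, 4,6 ] 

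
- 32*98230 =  - 3143360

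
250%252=250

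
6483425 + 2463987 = 8947412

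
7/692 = 7/692 = 0.01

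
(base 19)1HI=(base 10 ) 702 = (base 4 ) 22332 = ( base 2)1010111110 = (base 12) 4a6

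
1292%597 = 98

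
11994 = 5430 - -6564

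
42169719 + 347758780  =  389928499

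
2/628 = 1/314  =  0.00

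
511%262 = 249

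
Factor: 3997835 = 5^1*839^1*953^1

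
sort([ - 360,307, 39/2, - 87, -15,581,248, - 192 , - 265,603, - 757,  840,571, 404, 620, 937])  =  [ - 757,-360,-265, - 192,- 87, - 15,39/2,248,307, 404,571, 581, 603,620,840, 937 ] 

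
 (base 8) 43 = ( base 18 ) 1H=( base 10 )35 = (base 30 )15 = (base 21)1e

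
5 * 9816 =49080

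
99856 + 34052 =133908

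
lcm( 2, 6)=6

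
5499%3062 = 2437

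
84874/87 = 84874/87  =  975.56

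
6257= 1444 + 4813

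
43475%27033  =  16442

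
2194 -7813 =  - 5619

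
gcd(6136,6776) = 8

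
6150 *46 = 282900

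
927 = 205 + 722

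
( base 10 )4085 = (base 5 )112320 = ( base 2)111111110101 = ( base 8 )7765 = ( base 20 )a45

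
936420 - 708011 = 228409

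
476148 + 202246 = 678394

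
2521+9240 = 11761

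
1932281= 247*7823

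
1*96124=96124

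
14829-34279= - 19450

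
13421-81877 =  -  68456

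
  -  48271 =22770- 71041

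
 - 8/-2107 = 8/2107=0.00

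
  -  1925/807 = -1925/807 = - 2.39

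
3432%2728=704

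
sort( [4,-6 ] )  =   [ - 6,4 ] 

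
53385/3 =17795   =  17795.00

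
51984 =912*57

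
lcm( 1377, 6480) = 110160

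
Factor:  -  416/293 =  - 2^5*13^1*293^(-1)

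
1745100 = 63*27700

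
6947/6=6947/6 =1157.83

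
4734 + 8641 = 13375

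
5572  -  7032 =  - 1460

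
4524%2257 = 10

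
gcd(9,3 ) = 3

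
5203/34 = 153 + 1/34 = 153.03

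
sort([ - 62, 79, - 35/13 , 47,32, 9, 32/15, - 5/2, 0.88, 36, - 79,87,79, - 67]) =[-79,-67,- 62 , - 35/13, - 5/2,0.88, 32/15, 9,  32, 36, 47 , 79, 79, 87 ] 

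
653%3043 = 653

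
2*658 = 1316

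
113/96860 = 113/96860=0.00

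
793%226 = 115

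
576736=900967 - 324231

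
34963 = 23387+11576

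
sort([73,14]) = [ 14,73 ]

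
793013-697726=95287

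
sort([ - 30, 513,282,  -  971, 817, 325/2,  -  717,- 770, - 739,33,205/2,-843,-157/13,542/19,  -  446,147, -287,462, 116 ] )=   [ - 971, - 843,  -  770, - 739, - 717, - 446, - 287,-30, - 157/13,542/19,33, 205/2,116,147,  325/2, 282,462, 513, 817]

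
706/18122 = 353/9061 = 0.04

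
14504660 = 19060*761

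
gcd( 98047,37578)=1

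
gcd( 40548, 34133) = 1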